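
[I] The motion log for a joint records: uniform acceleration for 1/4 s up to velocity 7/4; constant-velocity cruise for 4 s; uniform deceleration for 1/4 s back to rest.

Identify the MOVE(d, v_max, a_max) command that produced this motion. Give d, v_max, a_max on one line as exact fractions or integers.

a_max = (7/4)/(1/4) = 7
d_a = ½·7/4·1/4 = 7/32; d_c = 7/4·4 = 7
d = 2·7/32 + 7 = 119/16
t_c = 4 > 0 ⇒ limit active, v_max = 7/4

d=119/16 v_max=7/4 a_max=7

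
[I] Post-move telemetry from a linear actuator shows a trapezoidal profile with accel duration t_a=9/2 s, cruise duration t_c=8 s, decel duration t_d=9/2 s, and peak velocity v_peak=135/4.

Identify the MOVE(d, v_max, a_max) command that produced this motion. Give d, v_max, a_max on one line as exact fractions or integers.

a_max = (135/4)/(9/2) = 15/2
d_a = ½·135/4·9/2 = 1215/16; d_c = 135/4·8 = 270
d = 2·1215/16 + 270 = 3375/8
t_c = 8 > 0 so v_max = 135/4

d=3375/8 v_max=135/4 a_max=15/2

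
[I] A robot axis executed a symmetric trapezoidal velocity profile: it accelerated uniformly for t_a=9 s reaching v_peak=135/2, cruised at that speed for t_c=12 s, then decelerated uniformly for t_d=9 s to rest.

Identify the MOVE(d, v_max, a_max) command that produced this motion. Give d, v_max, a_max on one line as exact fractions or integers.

a_max = (135/2)/9 = 15/2
d_a = ½·135/2·9 = 1215/4; d_c = 135/2·12 = 810
d = 2·1215/4 + 810 = 2835/2
t_c = 12 > 0 ⇒ limit active, v_max = 135/2

d=2835/2 v_max=135/2 a_max=15/2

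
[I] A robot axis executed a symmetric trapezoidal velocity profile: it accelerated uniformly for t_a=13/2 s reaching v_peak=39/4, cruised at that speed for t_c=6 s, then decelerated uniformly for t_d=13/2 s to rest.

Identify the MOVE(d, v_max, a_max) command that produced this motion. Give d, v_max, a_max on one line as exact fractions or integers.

d=975/8 v_max=39/4 a_max=3/2

a_max = (39/4)/(13/2) = 3/2
d_a = ½·39/4·13/2 = 507/16; d_c = 39/4·6 = 117/2
d = 2·507/16 + 117/2 = 975/8
t_c = 6 > 0 ⇒ limit active, v_max = 39/4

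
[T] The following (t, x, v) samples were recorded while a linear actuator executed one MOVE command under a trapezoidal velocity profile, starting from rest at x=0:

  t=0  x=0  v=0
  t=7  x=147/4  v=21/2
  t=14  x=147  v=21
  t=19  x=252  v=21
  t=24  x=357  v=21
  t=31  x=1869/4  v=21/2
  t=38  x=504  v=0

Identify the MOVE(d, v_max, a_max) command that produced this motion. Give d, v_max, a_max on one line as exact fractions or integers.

final state: t=38, x=504, v=0 → d = 504
a_max = (21/2−0)/(7−0) = 3/2
max v = 21 over t∈[14,24] → v_max = 21
check: 21·(14+10) = 504 ✓

d=504 v_max=21 a_max=3/2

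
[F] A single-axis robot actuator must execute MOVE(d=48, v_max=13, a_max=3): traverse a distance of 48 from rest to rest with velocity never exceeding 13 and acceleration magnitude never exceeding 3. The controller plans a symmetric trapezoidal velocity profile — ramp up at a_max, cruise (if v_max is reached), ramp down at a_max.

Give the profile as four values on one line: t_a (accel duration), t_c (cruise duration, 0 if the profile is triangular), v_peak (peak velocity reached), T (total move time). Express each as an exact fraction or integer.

t_a=4 t_c=0 v_peak=12 T=8

vₘ²/aₘ = 13²/3 = 169/3
48 < 169/3 ⇒ no cruise
v_peak = √(48·3) = √144 = 12
t_a = 12/3 = 4; t_c = 0
T = 2·4 = 8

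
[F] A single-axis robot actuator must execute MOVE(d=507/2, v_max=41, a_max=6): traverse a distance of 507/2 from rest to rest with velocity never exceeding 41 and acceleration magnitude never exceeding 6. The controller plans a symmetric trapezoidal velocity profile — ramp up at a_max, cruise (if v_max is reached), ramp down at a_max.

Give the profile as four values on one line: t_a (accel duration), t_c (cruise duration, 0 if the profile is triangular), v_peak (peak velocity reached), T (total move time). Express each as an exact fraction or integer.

vₘ²/aₘ = 41²/6 = 1681/6
507/2 < 1681/6 so t_c = 0
v_peak = √(507/2·6) = √1521 = 39
t_a = 39/6 = 13/2; t_c = 0
T = 2·13/2 = 13

t_a=13/2 t_c=0 v_peak=39 T=13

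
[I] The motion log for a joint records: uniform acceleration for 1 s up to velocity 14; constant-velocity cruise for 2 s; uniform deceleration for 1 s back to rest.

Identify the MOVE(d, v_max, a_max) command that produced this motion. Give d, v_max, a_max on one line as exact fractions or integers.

d=42 v_max=14 a_max=14

a_max = 14/1 = 14
d_a = ½·14·1 = 7; d_c = 14·2 = 28
d = 2·7 + 28 = 42
t_c = 2 > 0 → v_max = v_peak = 14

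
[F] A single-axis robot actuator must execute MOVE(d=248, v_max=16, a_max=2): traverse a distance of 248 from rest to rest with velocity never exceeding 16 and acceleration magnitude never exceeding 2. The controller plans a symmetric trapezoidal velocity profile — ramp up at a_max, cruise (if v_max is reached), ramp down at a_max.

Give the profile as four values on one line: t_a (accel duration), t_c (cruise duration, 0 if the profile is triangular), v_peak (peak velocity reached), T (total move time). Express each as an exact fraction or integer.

(v_max)²/a_max = 16²/2 = 128
248 ≥ 128 so v_max reached
t_a = 16/2 = 8; v_peak = 16
d_cruise = 248 − 128 = 120; t_c = 120/16 = 15/2
T = 2·8 + 15/2 = 47/2

t_a=8 t_c=15/2 v_peak=16 T=47/2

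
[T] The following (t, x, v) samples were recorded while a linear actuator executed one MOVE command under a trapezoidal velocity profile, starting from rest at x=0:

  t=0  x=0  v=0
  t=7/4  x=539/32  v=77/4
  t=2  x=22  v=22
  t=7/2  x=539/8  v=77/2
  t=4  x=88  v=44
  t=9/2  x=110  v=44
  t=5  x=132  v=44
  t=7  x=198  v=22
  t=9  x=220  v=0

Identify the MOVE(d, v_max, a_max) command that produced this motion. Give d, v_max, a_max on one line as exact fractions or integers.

final state: t=9, x=220, v=0 → d = 220
a_max = (77/4−0)/(7/4−0) = 11
max v = 44 over t∈[4,5] → v_max = 44
check: 44·(4+1) = 220 ✓

d=220 v_max=44 a_max=11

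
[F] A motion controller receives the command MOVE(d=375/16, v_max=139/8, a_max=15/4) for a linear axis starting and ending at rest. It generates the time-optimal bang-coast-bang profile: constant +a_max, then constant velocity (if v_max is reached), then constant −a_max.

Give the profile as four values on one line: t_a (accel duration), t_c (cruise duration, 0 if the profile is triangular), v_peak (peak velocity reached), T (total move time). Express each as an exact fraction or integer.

t_a=5/2 t_c=0 v_peak=75/8 T=5

v_max²/a_max = (139/8)²/(15/4) = 19321/240
375/16 < 19321/240 so t_c = 0
v_peak = √(375/16·15/4) = √(5625/64) = 75/8
t_a = (75/8)/(15/4) = 5/2; t_c = 0
T = 2·5/2 = 5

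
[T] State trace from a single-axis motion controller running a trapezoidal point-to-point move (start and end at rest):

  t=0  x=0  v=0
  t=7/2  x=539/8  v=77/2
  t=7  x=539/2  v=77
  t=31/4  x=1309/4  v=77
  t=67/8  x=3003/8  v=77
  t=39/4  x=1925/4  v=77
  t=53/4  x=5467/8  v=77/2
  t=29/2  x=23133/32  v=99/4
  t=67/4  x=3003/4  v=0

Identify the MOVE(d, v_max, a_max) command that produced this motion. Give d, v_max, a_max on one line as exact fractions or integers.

d=3003/4 v_max=77 a_max=11

final state: t=67/4, x=3003/4, v=0 → d = 3003/4
a_max = (77/2−0)/(7/2−0) = 11
max v = 77 over t∈[7,39/4] → v_max = 77
check: 77·(7+11/4) = 3003/4 ✓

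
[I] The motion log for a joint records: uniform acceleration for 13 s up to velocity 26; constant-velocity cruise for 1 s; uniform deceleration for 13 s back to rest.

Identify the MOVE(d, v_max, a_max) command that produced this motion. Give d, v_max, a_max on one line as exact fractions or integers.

d=364 v_max=26 a_max=2

a_max = 26/13 = 2
d_a = ½·26·13 = 169; d_c = 26·1 = 26
d = 2·169 + 26 = 364
t_c = 1 > 0 → v_max = v_peak = 26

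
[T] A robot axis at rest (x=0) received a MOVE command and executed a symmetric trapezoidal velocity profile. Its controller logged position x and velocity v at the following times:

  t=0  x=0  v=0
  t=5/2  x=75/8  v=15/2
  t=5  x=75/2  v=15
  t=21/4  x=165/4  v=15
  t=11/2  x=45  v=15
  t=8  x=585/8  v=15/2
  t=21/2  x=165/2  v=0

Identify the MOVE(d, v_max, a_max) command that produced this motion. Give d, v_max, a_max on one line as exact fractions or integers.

d=165/2 v_max=15 a_max=3

final state: t=21/2, x=165/2, v=0 → d = 165/2
a_max = (15/2−0)/(5/2−0) = 3
max v = 15 over t∈[5,11/2] → v_max = 15
check: 15·(5+1/2) = 165/2 ✓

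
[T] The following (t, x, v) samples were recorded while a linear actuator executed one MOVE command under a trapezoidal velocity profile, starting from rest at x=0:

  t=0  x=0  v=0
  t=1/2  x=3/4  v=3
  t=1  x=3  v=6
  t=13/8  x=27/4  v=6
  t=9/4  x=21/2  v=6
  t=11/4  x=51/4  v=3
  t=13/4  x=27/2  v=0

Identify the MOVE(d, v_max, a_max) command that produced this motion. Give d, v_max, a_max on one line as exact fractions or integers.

d=27/2 v_max=6 a_max=6

final state: t=13/4, x=27/2, v=0 → d = 27/2
a_max = (3−0)/(1/2−0) = 6
max v = 6 over t∈[1,9/4] → v_max = 6
check: 6·(1+5/4) = 27/2 ✓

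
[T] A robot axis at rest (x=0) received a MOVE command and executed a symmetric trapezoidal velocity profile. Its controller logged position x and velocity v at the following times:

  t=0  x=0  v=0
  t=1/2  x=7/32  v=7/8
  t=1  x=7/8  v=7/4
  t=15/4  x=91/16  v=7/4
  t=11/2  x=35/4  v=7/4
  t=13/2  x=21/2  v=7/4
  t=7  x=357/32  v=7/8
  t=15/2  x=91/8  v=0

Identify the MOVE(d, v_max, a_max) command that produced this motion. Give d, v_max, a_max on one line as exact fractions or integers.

final state: t=15/2, x=91/8, v=0 → d = 91/8
a_max = (7/8−0)/(1/2−0) = 7/4
max v = 7/4 over t∈[1,13/2] → v_max = 7/4
check: 7/4·(1+11/2) = 91/8 ✓

d=91/8 v_max=7/4 a_max=7/4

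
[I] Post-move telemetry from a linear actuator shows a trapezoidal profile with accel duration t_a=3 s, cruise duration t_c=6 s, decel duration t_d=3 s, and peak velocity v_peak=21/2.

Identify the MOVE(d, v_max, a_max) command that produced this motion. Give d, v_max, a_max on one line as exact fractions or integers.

d=189/2 v_max=21/2 a_max=7/2

a_max = (21/2)/3 = 7/2
d_a = ½·21/2·3 = 63/4; d_c = 21/2·6 = 63
d = 2·63/4 + 63 = 189/2
t_c = 6 > 0 → v_max = v_peak = 21/2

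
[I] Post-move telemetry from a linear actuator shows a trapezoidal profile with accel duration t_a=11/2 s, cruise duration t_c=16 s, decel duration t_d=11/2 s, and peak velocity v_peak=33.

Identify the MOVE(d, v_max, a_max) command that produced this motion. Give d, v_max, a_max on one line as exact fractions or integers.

d=1419/2 v_max=33 a_max=6

a_max = 33/(11/2) = 6
d_a = ½·33·11/2 = 363/4; d_c = 33·16 = 528
d = 2·363/4 + 528 = 1419/2
t_c = 16 > 0 → v_max = v_peak = 33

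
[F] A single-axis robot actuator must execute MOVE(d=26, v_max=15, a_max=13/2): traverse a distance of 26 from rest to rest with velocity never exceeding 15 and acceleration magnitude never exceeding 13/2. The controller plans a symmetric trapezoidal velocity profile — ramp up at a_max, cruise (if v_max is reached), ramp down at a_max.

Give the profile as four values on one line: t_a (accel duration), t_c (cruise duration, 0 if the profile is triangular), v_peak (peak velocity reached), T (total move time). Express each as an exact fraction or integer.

vₘ²/aₘ = 15²/(13/2) = 450/13
26 < 450/13 ⇒ no cruise
v_peak = √(26·13/2) = √169 = 13
t_a = 13/(13/2) = 2; t_c = 0
T = 2·2 = 4

t_a=2 t_c=0 v_peak=13 T=4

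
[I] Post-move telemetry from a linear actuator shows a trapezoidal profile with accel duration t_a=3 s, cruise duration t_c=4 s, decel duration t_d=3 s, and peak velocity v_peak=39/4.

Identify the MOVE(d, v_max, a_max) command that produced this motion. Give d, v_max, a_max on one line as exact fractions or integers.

a_max = (39/4)/3 = 13/4
d_a = ½·39/4·3 = 117/8; d_c = 39/4·4 = 39
d = 2·117/8 + 39 = 273/4
t_c = 4 > 0 so v_max = 39/4

d=273/4 v_max=39/4 a_max=13/4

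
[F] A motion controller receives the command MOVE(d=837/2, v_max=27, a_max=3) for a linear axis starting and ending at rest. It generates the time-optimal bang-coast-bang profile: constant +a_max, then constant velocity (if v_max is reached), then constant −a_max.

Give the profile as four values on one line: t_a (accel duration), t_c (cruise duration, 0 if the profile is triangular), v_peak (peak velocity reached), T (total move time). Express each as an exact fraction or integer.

t_a=9 t_c=13/2 v_peak=27 T=49/2

v_max²/a_max = 27²/3 = 243
837/2 ≥ 243 → trapezoidal
t_a = 27/3 = 9; v_peak = 27
d_cruise = 837/2 − 243 = 351/2; t_c = (351/2)/27 = 13/2
T = 2·9 + 13/2 = 49/2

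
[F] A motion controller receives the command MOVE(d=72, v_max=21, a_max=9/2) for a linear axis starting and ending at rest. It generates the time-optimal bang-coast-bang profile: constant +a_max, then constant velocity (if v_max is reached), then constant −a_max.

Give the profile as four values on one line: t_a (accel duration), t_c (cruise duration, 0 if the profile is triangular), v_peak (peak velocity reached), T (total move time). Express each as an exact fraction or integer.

t_a=4 t_c=0 v_peak=18 T=8

vₘ²/aₘ = 21²/(9/2) = 98
72 < 98 → triangular
v_peak = √(72·9/2) = √324 = 18
t_a = 18/(9/2) = 4; t_c = 0
T = 2·4 = 8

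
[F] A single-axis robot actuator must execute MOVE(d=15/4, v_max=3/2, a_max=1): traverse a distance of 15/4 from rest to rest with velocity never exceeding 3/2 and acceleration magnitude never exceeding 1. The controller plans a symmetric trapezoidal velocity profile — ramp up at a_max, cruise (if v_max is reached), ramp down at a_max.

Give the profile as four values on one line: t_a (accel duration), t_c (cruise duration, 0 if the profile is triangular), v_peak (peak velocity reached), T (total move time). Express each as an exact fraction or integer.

v_max²/a_max = (3/2)²/1 = 9/4
15/4 ≥ 9/4 ⇒ cruise phase
t_a = (3/2)/1 = 3/2; v_peak = 3/2
d_cruise = 15/4 − 9/4 = 3/2; t_c = (3/2)/(3/2) = 1
T = 2·3/2 + 1 = 4

t_a=3/2 t_c=1 v_peak=3/2 T=4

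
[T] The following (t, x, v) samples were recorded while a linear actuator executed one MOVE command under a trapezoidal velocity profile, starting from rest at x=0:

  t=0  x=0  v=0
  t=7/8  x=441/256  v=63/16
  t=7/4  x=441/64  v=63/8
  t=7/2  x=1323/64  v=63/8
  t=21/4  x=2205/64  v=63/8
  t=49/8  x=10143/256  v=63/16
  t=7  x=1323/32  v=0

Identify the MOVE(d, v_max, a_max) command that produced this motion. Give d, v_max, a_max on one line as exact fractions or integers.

d=1323/32 v_max=63/8 a_max=9/2

final state: t=7, x=1323/32, v=0 → d = 1323/32
a_max = (63/16−0)/(7/8−0) = 9/2
max v = 63/8 over t∈[7/4,21/4] → v_max = 63/8
check: 63/8·(7/4+7/2) = 1323/32 ✓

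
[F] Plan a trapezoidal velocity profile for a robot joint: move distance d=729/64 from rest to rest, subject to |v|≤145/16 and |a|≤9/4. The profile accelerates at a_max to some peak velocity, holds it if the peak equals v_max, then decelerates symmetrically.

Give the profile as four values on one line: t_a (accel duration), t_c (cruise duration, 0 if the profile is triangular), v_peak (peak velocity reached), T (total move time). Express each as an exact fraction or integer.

t_a=9/4 t_c=0 v_peak=81/16 T=9/2

(v_max)²/a_max = (145/16)²/(9/4) = 21025/576
729/64 < 21025/576 so t_c = 0
v_peak = √(729/64·9/4) = √(6561/256) = 81/16
t_a = (81/16)/(9/4) = 9/4; t_c = 0
T = 2·9/4 = 9/2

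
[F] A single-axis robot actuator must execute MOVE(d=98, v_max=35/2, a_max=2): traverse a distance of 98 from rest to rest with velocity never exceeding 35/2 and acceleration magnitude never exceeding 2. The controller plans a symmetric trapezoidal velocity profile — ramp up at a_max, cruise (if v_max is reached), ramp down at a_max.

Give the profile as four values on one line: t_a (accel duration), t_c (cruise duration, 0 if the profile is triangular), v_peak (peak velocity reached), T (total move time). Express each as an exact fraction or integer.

t_a=7 t_c=0 v_peak=14 T=14

vₘ²/aₘ = (35/2)²/2 = 1225/8
98 < 1225/8 ⇒ no cruise
v_peak = √(98·2) = √196 = 14
t_a = 14/2 = 7; t_c = 0
T = 2·7 = 14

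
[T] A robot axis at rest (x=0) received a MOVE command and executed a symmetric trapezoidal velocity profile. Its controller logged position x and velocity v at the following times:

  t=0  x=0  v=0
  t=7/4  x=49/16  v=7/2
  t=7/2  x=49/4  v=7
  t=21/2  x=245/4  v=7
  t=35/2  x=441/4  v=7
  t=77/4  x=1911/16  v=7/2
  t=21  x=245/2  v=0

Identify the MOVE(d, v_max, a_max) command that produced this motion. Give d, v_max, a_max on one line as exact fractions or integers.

d=245/2 v_max=7 a_max=2

final state: t=21, x=245/2, v=0 → d = 245/2
a_max = (7/2−0)/(7/4−0) = 2
max v = 7 over t∈[7/2,35/2] → v_max = 7
check: 7·(7/2+14) = 245/2 ✓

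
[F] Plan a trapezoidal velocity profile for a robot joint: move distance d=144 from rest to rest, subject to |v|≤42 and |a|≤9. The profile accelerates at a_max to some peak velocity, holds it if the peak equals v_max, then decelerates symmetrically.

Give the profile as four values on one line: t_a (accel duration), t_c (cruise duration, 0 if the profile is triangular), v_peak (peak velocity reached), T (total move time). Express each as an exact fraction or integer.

t_a=4 t_c=0 v_peak=36 T=8

vₘ²/aₘ = 42²/9 = 196
144 < 196 so t_c = 0
v_peak = √(144·9) = √1296 = 36
t_a = 36/9 = 4; t_c = 0
T = 2·4 = 8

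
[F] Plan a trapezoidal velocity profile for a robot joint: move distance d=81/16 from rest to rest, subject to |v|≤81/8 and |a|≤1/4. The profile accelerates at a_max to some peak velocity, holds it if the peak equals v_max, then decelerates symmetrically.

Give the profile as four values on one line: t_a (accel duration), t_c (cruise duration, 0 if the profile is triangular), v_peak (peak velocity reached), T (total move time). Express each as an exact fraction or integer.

v_max²/a_max = (81/8)²/(1/4) = 6561/16
81/16 < 6561/16 so t_c = 0
v_peak = √(81/16·1/4) = √(81/64) = 9/8
t_a = (9/8)/(1/4) = 9/2; t_c = 0
T = 2·9/2 = 9

t_a=9/2 t_c=0 v_peak=9/8 T=9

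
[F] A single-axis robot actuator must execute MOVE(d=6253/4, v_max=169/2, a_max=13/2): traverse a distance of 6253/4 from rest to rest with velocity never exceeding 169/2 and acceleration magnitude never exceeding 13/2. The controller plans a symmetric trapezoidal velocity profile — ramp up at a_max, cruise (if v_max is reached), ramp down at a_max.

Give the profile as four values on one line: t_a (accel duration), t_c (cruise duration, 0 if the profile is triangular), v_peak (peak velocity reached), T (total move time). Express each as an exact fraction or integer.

v_max²/a_max = (169/2)²/(13/2) = 2197/2
6253/4 ≥ 2197/2 so v_max reached
t_a = (169/2)/(13/2) = 13; v_peak = 169/2
d_cruise = 6253/4 − 2197/2 = 1859/4; t_c = (1859/4)/(169/2) = 11/2
T = 2·13 + 11/2 = 63/2

t_a=13 t_c=11/2 v_peak=169/2 T=63/2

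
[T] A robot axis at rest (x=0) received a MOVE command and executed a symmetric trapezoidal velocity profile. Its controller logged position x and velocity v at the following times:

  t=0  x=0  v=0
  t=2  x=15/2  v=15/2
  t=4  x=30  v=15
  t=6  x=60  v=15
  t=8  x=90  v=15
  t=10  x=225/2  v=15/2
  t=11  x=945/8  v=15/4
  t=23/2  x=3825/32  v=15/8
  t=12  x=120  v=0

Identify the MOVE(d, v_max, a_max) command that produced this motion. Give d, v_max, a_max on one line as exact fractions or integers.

final state: t=12, x=120, v=0 → d = 120
a_max = (15/2−0)/(2−0) = 15/4
max v = 15 over t∈[4,8] → v_max = 15
check: 15·(4+4) = 120 ✓

d=120 v_max=15 a_max=15/4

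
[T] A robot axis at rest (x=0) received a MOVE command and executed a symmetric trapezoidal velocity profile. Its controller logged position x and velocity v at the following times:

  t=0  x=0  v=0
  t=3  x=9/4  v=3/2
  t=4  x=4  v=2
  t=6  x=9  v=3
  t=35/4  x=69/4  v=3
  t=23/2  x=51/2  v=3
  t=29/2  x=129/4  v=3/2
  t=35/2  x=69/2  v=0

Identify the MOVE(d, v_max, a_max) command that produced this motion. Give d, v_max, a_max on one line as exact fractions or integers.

d=69/2 v_max=3 a_max=1/2

final state: t=35/2, x=69/2, v=0 → d = 69/2
a_max = (3/2−0)/(3−0) = 1/2
max v = 3 over t∈[6,23/2] → v_max = 3
check: 3·(6+11/2) = 69/2 ✓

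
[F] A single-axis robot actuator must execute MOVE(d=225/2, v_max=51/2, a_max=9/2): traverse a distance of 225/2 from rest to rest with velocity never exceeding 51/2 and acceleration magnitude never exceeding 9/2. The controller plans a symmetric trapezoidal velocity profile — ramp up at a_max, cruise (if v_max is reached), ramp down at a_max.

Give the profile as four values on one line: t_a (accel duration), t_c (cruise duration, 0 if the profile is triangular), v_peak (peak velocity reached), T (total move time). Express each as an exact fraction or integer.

t_a=5 t_c=0 v_peak=45/2 T=10

v_max²/a_max = (51/2)²/(9/2) = 289/2
225/2 < 289/2 ⇒ no cruise
v_peak = √(225/2·9/2) = √(2025/4) = 45/2
t_a = (45/2)/(9/2) = 5; t_c = 0
T = 2·5 = 10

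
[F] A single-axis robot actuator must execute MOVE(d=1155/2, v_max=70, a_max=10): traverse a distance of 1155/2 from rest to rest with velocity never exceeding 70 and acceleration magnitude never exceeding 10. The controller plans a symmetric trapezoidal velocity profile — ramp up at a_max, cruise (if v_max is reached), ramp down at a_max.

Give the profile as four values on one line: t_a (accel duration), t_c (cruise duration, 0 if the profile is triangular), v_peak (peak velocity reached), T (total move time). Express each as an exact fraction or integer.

t_a=7 t_c=5/4 v_peak=70 T=61/4

(v_max)²/a_max = 70²/10 = 490
1155/2 ≥ 490 so v_max reached
t_a = 70/10 = 7; v_peak = 70
d_cruise = 1155/2 − 490 = 175/2; t_c = (175/2)/70 = 5/4
T = 2·7 + 5/4 = 61/4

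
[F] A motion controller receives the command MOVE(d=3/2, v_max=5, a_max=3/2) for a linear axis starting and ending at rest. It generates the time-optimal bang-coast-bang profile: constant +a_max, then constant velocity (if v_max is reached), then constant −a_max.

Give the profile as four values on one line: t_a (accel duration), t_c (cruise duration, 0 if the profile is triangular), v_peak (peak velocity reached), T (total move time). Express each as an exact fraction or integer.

vₘ²/aₘ = 5²/(3/2) = 50/3
3/2 < 50/3 so t_c = 0
v_peak = √(3/2·3/2) = √(9/4) = 3/2
t_a = (3/2)/(3/2) = 1; t_c = 0
T = 2·1 = 2

t_a=1 t_c=0 v_peak=3/2 T=2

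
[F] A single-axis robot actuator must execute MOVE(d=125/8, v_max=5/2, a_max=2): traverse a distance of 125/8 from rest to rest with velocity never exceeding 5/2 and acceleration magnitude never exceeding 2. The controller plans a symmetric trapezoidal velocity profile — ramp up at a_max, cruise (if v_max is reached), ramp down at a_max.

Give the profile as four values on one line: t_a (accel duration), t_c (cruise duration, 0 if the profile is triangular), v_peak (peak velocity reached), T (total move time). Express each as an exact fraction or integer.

(v_max)²/a_max = (5/2)²/2 = 25/8
125/8 ≥ 25/8 → trapezoidal
t_a = (5/2)/2 = 5/4; v_peak = 5/2
d_cruise = 125/8 − 25/8 = 25/2; t_c = (25/2)/(5/2) = 5
T = 2·5/4 + 5 = 15/2

t_a=5/4 t_c=5 v_peak=5/2 T=15/2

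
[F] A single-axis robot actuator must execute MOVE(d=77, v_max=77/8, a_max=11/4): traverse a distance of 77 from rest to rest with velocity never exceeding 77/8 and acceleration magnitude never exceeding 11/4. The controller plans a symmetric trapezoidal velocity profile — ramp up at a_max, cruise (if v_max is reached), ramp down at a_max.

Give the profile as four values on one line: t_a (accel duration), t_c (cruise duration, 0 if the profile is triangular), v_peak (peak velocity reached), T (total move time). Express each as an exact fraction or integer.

t_a=7/2 t_c=9/2 v_peak=77/8 T=23/2

v_max²/a_max = (77/8)²/(11/4) = 539/16
77 ≥ 539/16 → trapezoidal
t_a = (77/8)/(11/4) = 7/2; v_peak = 77/8
d_cruise = 77 − 539/16 = 693/16; t_c = (693/16)/(77/8) = 9/2
T = 2·7/2 + 9/2 = 23/2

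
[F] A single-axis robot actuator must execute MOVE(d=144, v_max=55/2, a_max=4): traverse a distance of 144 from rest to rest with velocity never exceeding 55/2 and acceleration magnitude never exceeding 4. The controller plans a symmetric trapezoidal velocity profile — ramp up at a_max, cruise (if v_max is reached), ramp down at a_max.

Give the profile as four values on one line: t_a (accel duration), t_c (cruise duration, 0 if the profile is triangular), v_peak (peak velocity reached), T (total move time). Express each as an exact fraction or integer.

vₘ²/aₘ = (55/2)²/4 = 3025/16
144 < 3025/16 so t_c = 0
v_peak = √(144·4) = √576 = 24
t_a = 24/4 = 6; t_c = 0
T = 2·6 = 12

t_a=6 t_c=0 v_peak=24 T=12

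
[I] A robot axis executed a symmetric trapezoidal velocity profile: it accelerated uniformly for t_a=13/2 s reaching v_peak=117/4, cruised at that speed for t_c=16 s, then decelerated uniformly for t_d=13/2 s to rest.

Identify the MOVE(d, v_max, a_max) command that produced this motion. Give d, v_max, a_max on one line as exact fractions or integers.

d=5265/8 v_max=117/4 a_max=9/2

a_max = (117/4)/(13/2) = 9/2
d_a = ½·117/4·13/2 = 1521/16; d_c = 117/4·16 = 468
d = 2·1521/16 + 468 = 5265/8
t_c = 16 > 0 ⇒ limit active, v_max = 117/4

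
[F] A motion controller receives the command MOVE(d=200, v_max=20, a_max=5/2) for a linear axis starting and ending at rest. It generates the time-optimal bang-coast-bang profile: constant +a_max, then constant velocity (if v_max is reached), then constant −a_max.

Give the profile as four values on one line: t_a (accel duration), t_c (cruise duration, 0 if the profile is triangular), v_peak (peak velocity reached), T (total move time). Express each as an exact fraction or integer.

(v_max)²/a_max = 20²/(5/2) = 160
200 ≥ 160 ⇒ cruise phase
t_a = 20/(5/2) = 8; v_peak = 20
d_cruise = 200 − 160 = 40; t_c = 40/20 = 2
T = 2·8 + 2 = 18

t_a=8 t_c=2 v_peak=20 T=18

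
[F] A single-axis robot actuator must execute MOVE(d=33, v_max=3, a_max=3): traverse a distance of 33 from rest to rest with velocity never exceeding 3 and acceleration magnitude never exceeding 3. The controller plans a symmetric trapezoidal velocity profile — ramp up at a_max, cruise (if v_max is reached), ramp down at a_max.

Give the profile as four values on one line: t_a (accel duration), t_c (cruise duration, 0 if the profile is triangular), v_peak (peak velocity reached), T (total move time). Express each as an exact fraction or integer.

t_a=1 t_c=10 v_peak=3 T=12

v_max²/a_max = 3²/3 = 3
33 ≥ 3 → trapezoidal
t_a = 3/3 = 1; v_peak = 3
d_cruise = 33 − 3 = 30; t_c = 30/3 = 10
T = 2·1 + 10 = 12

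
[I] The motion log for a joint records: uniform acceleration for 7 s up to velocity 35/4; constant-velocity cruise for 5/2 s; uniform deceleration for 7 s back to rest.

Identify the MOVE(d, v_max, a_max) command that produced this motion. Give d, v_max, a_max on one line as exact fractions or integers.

a_max = (35/4)/7 = 5/4
d_a = ½·35/4·7 = 245/8; d_c = 35/4·5/2 = 175/8
d = 2·245/8 + 175/8 = 665/8
t_c = 5/2 > 0 ⇒ limit active, v_max = 35/4

d=665/8 v_max=35/4 a_max=5/4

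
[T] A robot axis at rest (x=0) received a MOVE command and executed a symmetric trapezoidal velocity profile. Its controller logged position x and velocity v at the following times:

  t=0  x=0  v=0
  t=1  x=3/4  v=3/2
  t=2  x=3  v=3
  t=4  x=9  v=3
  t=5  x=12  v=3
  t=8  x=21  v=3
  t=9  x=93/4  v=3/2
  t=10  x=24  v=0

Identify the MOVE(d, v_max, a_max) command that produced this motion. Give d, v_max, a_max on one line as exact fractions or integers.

final state: t=10, x=24, v=0 → d = 24
a_max = (3/2−0)/(1−0) = 3/2
max v = 3 over t∈[2,8] → v_max = 3
check: 3·(2+6) = 24 ✓

d=24 v_max=3 a_max=3/2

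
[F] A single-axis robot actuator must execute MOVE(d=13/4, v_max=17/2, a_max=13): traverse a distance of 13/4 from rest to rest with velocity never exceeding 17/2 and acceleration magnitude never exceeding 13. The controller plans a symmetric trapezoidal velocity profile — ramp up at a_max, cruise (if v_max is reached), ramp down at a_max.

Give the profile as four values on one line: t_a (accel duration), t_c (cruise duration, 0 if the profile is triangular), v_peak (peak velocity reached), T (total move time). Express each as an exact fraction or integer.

vₘ²/aₘ = (17/2)²/13 = 289/52
13/4 < 289/52 so t_c = 0
v_peak = √(13/4·13) = √(169/4) = 13/2
t_a = (13/2)/13 = 1/2; t_c = 0
T = 2·1/2 = 1

t_a=1/2 t_c=0 v_peak=13/2 T=1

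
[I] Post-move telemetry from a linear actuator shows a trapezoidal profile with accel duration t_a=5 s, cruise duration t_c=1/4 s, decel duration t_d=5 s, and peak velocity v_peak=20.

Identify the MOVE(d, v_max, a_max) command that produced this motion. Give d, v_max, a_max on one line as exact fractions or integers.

a_max = 20/5 = 4
d_a = ½·20·5 = 50; d_c = 20·1/4 = 5
d = 2·50 + 5 = 105
t_c = 1/4 > 0 so v_max = 20

d=105 v_max=20 a_max=4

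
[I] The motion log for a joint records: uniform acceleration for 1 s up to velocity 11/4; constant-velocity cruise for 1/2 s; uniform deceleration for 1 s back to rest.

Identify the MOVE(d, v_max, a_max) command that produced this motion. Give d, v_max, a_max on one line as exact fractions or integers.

a_max = (11/4)/1 = 11/4
d_a = ½·11/4·1 = 11/8; d_c = 11/4·1/2 = 11/8
d = 2·11/8 + 11/8 = 33/8
t_c = 1/2 > 0 ⇒ limit active, v_max = 11/4

d=33/8 v_max=11/4 a_max=11/4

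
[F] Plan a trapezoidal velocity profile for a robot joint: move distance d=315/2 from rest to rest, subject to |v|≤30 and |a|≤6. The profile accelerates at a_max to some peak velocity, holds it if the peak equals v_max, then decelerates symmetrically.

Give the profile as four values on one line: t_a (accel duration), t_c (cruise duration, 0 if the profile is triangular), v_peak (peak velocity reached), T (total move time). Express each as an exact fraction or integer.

t_a=5 t_c=1/4 v_peak=30 T=41/4

v_max²/a_max = 30²/6 = 150
315/2 ≥ 150 so v_max reached
t_a = 30/6 = 5; v_peak = 30
d_cruise = 315/2 − 150 = 15/2; t_c = (15/2)/30 = 1/4
T = 2·5 + 1/4 = 41/4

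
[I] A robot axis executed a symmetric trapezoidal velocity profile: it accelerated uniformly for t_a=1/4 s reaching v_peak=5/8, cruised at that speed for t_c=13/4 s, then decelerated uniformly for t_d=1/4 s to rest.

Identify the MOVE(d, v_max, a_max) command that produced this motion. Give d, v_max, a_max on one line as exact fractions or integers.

a_max = (5/8)/(1/4) = 5/2
d_a = ½·5/8·1/4 = 5/64; d_c = 5/8·13/4 = 65/32
d = 2·5/64 + 65/32 = 35/16
t_c = 13/4 > 0 → v_max = v_peak = 5/8

d=35/16 v_max=5/8 a_max=5/2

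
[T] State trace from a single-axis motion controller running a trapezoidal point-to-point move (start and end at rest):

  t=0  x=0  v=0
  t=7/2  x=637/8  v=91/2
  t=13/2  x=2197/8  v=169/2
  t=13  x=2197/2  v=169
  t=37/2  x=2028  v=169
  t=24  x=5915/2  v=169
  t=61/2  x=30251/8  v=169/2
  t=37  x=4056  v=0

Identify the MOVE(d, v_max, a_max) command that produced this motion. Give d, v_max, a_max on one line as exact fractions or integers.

final state: t=37, x=4056, v=0 → d = 4056
a_max = (91/2−0)/(7/2−0) = 13
max v = 169 over t∈[13,24] → v_max = 169
check: 169·(13+11) = 4056 ✓

d=4056 v_max=169 a_max=13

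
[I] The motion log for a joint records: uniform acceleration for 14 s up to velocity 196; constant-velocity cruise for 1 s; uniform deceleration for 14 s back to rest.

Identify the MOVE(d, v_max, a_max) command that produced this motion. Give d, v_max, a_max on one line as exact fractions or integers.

d=2940 v_max=196 a_max=14

a_max = 196/14 = 14
d_a = ½·196·14 = 1372; d_c = 196·1 = 196
d = 2·1372 + 196 = 2940
t_c = 1 > 0 so v_max = 196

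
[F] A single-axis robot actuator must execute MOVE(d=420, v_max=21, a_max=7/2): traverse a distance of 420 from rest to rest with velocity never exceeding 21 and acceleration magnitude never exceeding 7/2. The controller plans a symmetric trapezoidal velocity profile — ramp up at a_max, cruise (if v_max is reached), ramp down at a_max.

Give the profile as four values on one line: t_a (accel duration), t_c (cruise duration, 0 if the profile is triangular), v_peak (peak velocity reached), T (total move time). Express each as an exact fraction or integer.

t_a=6 t_c=14 v_peak=21 T=26

v_max²/a_max = 21²/(7/2) = 126
420 ≥ 126 ⇒ cruise phase
t_a = 21/(7/2) = 6; v_peak = 21
d_cruise = 420 − 126 = 294; t_c = 294/21 = 14
T = 2·6 + 14 = 26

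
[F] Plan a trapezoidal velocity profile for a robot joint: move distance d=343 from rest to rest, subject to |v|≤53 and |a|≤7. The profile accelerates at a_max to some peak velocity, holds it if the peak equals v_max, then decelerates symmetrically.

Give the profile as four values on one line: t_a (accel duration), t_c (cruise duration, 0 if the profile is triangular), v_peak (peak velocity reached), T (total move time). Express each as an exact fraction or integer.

t_a=7 t_c=0 v_peak=49 T=14

vₘ²/aₘ = 53²/7 = 2809/7
343 < 2809/7 → triangular
v_peak = √(343·7) = √2401 = 49
t_a = 49/7 = 7; t_c = 0
T = 2·7 = 14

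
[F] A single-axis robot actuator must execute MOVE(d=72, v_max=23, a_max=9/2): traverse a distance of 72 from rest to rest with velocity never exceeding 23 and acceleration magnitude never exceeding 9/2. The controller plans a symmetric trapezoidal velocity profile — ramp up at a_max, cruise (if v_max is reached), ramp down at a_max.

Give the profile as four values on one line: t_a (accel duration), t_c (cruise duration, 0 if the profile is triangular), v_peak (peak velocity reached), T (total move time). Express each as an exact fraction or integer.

t_a=4 t_c=0 v_peak=18 T=8

v_max²/a_max = 23²/(9/2) = 1058/9
72 < 1058/9 → triangular
v_peak = √(72·9/2) = √324 = 18
t_a = 18/(9/2) = 4; t_c = 0
T = 2·4 = 8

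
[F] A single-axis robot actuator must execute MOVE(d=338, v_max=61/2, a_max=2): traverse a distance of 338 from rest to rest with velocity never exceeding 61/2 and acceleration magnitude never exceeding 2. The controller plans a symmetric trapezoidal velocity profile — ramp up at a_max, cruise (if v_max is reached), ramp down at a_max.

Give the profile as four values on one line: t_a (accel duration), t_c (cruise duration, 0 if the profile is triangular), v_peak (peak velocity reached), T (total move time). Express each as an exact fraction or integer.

vₘ²/aₘ = (61/2)²/2 = 3721/8
338 < 3721/8 so t_c = 0
v_peak = √(338·2) = √676 = 26
t_a = 26/2 = 13; t_c = 0
T = 2·13 = 26

t_a=13 t_c=0 v_peak=26 T=26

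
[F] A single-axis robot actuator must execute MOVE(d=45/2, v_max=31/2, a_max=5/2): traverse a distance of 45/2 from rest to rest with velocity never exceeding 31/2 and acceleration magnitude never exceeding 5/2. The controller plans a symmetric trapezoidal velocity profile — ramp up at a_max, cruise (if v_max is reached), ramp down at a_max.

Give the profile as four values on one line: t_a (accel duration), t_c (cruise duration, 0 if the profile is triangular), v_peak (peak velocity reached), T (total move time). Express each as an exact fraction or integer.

t_a=3 t_c=0 v_peak=15/2 T=6

v_max²/a_max = (31/2)²/(5/2) = 961/10
45/2 < 961/10 → triangular
v_peak = √(45/2·5/2) = √(225/4) = 15/2
t_a = (15/2)/(5/2) = 3; t_c = 0
T = 2·3 = 6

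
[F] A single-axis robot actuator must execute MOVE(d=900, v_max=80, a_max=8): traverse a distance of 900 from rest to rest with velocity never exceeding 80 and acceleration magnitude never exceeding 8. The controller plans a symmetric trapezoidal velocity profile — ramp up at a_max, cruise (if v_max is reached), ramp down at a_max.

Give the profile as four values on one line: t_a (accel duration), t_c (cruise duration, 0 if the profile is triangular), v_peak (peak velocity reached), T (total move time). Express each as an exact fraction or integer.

t_a=10 t_c=5/4 v_peak=80 T=85/4

(v_max)²/a_max = 80²/8 = 800
900 ≥ 800 ⇒ cruise phase
t_a = 80/8 = 10; v_peak = 80
d_cruise = 900 − 800 = 100; t_c = 100/80 = 5/4
T = 2·10 + 5/4 = 85/4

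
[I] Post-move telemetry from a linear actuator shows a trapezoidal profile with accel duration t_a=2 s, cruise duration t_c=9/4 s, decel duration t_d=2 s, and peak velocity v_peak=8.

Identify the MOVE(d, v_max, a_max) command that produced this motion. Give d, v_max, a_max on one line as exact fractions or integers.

a_max = 8/2 = 4
d_a = ½·8·2 = 8; d_c = 8·9/4 = 18
d = 2·8 + 18 = 34
t_c = 9/4 > 0 → v_max = v_peak = 8

d=34 v_max=8 a_max=4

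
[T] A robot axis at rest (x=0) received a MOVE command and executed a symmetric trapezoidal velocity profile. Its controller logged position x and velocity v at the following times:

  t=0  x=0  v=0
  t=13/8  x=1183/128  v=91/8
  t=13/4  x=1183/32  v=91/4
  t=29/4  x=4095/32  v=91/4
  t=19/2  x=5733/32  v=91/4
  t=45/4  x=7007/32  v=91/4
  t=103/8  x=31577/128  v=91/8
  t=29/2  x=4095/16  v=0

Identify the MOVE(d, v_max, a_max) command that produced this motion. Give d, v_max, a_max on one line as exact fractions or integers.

d=4095/16 v_max=91/4 a_max=7

final state: t=29/2, x=4095/16, v=0 → d = 4095/16
a_max = (91/8−0)/(13/8−0) = 7
max v = 91/4 over t∈[13/4,45/4] → v_max = 91/4
check: 91/4·(13/4+8) = 4095/16 ✓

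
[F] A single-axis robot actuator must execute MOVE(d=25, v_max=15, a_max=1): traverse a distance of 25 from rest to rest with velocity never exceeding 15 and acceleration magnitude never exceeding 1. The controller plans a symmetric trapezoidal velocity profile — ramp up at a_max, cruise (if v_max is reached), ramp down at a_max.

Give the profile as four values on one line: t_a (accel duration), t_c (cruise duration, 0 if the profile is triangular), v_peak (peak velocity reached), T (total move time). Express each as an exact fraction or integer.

t_a=5 t_c=0 v_peak=5 T=10

(v_max)²/a_max = 15²/1 = 225
25 < 225 → triangular
v_peak = √(25·1) = √25 = 5
t_a = 5/1 = 5; t_c = 0
T = 2·5 = 10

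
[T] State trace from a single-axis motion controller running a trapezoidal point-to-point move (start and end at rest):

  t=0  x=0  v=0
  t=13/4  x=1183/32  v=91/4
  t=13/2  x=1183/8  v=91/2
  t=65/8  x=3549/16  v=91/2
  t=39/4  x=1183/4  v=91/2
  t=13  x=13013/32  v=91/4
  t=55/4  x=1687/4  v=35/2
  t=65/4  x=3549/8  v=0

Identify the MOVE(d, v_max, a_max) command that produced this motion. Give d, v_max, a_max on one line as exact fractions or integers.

final state: t=65/4, x=3549/8, v=0 → d = 3549/8
a_max = (91/4−0)/(13/4−0) = 7
max v = 91/2 over t∈[13/2,39/4] → v_max = 91/2
check: 91/2·(13/2+13/4) = 3549/8 ✓

d=3549/8 v_max=91/2 a_max=7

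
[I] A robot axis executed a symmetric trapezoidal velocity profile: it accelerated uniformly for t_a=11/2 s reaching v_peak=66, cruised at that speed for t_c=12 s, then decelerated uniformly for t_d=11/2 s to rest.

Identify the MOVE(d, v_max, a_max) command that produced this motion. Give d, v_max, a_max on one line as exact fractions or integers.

a_max = 66/(11/2) = 12
d_a = ½·66·11/2 = 363/2; d_c = 66·12 = 792
d = 2·363/2 + 792 = 1155
t_c = 12 > 0 so v_max = 66

d=1155 v_max=66 a_max=12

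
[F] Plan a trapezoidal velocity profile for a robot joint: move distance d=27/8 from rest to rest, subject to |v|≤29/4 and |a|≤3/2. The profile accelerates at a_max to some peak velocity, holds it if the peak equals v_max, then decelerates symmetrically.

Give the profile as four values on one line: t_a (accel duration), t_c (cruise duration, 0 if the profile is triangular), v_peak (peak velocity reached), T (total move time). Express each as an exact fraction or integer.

t_a=3/2 t_c=0 v_peak=9/4 T=3

(v_max)²/a_max = (29/4)²/(3/2) = 841/24
27/8 < 841/24 → triangular
v_peak = √(27/8·3/2) = √(81/16) = 9/4
t_a = (9/4)/(3/2) = 3/2; t_c = 0
T = 2·3/2 = 3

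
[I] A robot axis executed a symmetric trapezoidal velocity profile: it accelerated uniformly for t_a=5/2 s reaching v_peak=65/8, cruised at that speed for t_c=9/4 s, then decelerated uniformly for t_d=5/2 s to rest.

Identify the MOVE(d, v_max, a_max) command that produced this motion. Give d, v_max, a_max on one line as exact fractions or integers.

a_max = (65/8)/(5/2) = 13/4
d_a = ½·65/8·5/2 = 325/32; d_c = 65/8·9/4 = 585/32
d = 2·325/32 + 585/32 = 1235/32
t_c = 9/4 > 0 → v_max = v_peak = 65/8

d=1235/32 v_max=65/8 a_max=13/4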